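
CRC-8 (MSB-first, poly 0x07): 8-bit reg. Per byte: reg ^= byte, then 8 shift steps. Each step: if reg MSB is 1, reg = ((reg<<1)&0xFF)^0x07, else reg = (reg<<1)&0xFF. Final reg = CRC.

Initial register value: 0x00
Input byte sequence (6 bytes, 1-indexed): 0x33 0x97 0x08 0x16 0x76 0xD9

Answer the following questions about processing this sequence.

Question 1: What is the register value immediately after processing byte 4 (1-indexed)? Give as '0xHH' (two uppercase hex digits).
Answer: 0xE6

Derivation:
After byte 1 (0x33): reg=0x99
After byte 2 (0x97): reg=0x2A
After byte 3 (0x08): reg=0xEE
After byte 4 (0x16): reg=0xE6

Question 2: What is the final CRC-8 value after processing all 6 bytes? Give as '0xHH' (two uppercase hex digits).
After byte 1 (0x33): reg=0x99
After byte 2 (0x97): reg=0x2A
After byte 3 (0x08): reg=0xEE
After byte 4 (0x16): reg=0xE6
After byte 5 (0x76): reg=0xF9
After byte 6 (0xD9): reg=0xE0

Answer: 0xE0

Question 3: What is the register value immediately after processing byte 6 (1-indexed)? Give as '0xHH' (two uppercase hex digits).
After byte 1 (0x33): reg=0x99
After byte 2 (0x97): reg=0x2A
After byte 3 (0x08): reg=0xEE
After byte 4 (0x16): reg=0xE6
After byte 5 (0x76): reg=0xF9
After byte 6 (0xD9): reg=0xE0

Answer: 0xE0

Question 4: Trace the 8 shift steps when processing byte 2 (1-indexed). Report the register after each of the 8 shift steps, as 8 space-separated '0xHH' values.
After byte 1 (0x33): reg=0x99
Register before byte 2: 0x99
After XOR with byte 0x97: 0x0E

Answer: 0x1C 0x38 0x70 0xE0 0xC7 0x89 0x15 0x2A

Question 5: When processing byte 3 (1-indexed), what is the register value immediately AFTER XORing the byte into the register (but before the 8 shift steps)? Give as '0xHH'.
Register before byte 3: 0x2A
Byte 3: 0x08
0x2A XOR 0x08 = 0x22

Answer: 0x22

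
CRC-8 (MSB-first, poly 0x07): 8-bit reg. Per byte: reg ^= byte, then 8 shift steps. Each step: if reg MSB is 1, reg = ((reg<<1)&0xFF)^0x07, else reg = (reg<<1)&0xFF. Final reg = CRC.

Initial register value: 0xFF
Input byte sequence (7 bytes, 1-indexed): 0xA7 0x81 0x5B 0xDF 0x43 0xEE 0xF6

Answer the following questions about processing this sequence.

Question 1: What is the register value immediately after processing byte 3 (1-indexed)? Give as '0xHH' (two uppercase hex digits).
Answer: 0x50

Derivation:
After byte 1 (0xA7): reg=0x8F
After byte 2 (0x81): reg=0x2A
After byte 3 (0x5B): reg=0x50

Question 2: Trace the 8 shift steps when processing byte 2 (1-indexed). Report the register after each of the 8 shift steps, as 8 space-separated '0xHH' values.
After byte 1 (0xA7): reg=0x8F
Register before byte 2: 0x8F
After XOR with byte 0x81: 0x0E

Answer: 0x1C 0x38 0x70 0xE0 0xC7 0x89 0x15 0x2A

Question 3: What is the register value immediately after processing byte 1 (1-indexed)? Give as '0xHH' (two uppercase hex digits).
Answer: 0x8F

Derivation:
After byte 1 (0xA7): reg=0x8F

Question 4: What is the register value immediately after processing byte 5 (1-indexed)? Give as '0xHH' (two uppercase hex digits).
After byte 1 (0xA7): reg=0x8F
After byte 2 (0x81): reg=0x2A
After byte 3 (0x5B): reg=0x50
After byte 4 (0xDF): reg=0xA4
After byte 5 (0x43): reg=0xBB

Answer: 0xBB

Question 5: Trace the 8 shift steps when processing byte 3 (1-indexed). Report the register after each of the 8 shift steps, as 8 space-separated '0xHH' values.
After byte 1 (0xA7): reg=0x8F
After byte 2 (0x81): reg=0x2A
Register before byte 3: 0x2A
After XOR with byte 0x5B: 0x71

Answer: 0xE2 0xC3 0x81 0x05 0x0A 0x14 0x28 0x50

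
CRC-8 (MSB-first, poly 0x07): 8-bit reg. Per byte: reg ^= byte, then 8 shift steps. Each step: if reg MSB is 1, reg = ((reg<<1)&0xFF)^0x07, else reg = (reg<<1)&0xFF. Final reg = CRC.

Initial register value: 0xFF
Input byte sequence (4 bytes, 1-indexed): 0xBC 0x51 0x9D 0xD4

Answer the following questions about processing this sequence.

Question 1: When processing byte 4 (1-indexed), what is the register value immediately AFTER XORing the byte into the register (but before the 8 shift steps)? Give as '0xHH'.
Answer: 0x2C

Derivation:
Register before byte 4: 0xF8
Byte 4: 0xD4
0xF8 XOR 0xD4 = 0x2C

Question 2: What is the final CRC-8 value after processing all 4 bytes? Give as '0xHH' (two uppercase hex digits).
After byte 1 (0xBC): reg=0xCE
After byte 2 (0x51): reg=0xD4
After byte 3 (0x9D): reg=0xF8
After byte 4 (0xD4): reg=0xC4

Answer: 0xC4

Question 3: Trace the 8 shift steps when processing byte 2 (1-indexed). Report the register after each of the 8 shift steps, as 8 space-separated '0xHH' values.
Answer: 0x39 0x72 0xE4 0xCF 0x99 0x35 0x6A 0xD4

Derivation:
After byte 1 (0xBC): reg=0xCE
Register before byte 2: 0xCE
After XOR with byte 0x51: 0x9F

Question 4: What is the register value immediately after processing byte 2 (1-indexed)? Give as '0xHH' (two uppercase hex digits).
After byte 1 (0xBC): reg=0xCE
After byte 2 (0x51): reg=0xD4

Answer: 0xD4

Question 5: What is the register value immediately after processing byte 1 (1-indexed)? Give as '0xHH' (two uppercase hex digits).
After byte 1 (0xBC): reg=0xCE

Answer: 0xCE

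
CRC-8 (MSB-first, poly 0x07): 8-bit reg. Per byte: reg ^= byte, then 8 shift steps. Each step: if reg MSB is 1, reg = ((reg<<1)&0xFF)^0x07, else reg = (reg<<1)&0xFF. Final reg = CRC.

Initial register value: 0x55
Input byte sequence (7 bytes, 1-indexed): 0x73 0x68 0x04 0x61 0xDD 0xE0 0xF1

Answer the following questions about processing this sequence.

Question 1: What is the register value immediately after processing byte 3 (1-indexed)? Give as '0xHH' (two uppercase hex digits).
After byte 1 (0x73): reg=0xF2
After byte 2 (0x68): reg=0xCF
After byte 3 (0x04): reg=0x7F

Answer: 0x7F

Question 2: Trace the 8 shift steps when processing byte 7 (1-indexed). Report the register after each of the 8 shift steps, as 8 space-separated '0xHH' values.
Answer: 0x03 0x06 0x0C 0x18 0x30 0x60 0xC0 0x87

Derivation:
After byte 1 (0x73): reg=0xF2
After byte 2 (0x68): reg=0xCF
After byte 3 (0x04): reg=0x7F
After byte 4 (0x61): reg=0x5A
After byte 5 (0xDD): reg=0x9C
After byte 6 (0xE0): reg=0x73
Register before byte 7: 0x73
After XOR with byte 0xF1: 0x82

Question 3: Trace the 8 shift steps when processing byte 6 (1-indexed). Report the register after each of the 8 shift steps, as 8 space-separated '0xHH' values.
Answer: 0xF8 0xF7 0xE9 0xD5 0xAD 0x5D 0xBA 0x73

Derivation:
After byte 1 (0x73): reg=0xF2
After byte 2 (0x68): reg=0xCF
After byte 3 (0x04): reg=0x7F
After byte 4 (0x61): reg=0x5A
After byte 5 (0xDD): reg=0x9C
Register before byte 6: 0x9C
After XOR with byte 0xE0: 0x7C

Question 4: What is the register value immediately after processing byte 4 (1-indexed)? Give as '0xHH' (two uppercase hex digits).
Answer: 0x5A

Derivation:
After byte 1 (0x73): reg=0xF2
After byte 2 (0x68): reg=0xCF
After byte 3 (0x04): reg=0x7F
After byte 4 (0x61): reg=0x5A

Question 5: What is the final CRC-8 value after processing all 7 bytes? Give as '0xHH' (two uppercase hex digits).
After byte 1 (0x73): reg=0xF2
After byte 2 (0x68): reg=0xCF
After byte 3 (0x04): reg=0x7F
After byte 4 (0x61): reg=0x5A
After byte 5 (0xDD): reg=0x9C
After byte 6 (0xE0): reg=0x73
After byte 7 (0xF1): reg=0x87

Answer: 0x87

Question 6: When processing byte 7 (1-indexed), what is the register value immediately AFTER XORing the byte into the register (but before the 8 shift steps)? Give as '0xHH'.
Answer: 0x82

Derivation:
Register before byte 7: 0x73
Byte 7: 0xF1
0x73 XOR 0xF1 = 0x82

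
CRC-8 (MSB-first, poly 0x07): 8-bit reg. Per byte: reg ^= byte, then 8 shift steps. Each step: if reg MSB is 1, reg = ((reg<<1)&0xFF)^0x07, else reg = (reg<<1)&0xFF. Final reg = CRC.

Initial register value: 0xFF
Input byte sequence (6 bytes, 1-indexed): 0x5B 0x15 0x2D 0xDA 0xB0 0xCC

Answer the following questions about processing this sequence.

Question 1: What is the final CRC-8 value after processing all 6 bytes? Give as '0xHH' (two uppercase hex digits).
Answer: 0x11

Derivation:
After byte 1 (0x5B): reg=0x75
After byte 2 (0x15): reg=0x27
After byte 3 (0x2D): reg=0x36
After byte 4 (0xDA): reg=0x8A
After byte 5 (0xB0): reg=0xA6
After byte 6 (0xCC): reg=0x11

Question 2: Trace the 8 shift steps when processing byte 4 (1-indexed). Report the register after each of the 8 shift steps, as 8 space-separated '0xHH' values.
After byte 1 (0x5B): reg=0x75
After byte 2 (0x15): reg=0x27
After byte 3 (0x2D): reg=0x36
Register before byte 4: 0x36
After XOR with byte 0xDA: 0xEC

Answer: 0xDF 0xB9 0x75 0xEA 0xD3 0xA1 0x45 0x8A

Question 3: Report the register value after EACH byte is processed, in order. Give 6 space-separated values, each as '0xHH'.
0x75 0x27 0x36 0x8A 0xA6 0x11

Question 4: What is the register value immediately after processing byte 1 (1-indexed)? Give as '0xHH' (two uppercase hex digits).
After byte 1 (0x5B): reg=0x75

Answer: 0x75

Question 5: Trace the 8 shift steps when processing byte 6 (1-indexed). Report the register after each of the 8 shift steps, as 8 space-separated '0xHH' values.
Answer: 0xD4 0xAF 0x59 0xB2 0x63 0xC6 0x8B 0x11

Derivation:
After byte 1 (0x5B): reg=0x75
After byte 2 (0x15): reg=0x27
After byte 3 (0x2D): reg=0x36
After byte 4 (0xDA): reg=0x8A
After byte 5 (0xB0): reg=0xA6
Register before byte 6: 0xA6
After XOR with byte 0xCC: 0x6A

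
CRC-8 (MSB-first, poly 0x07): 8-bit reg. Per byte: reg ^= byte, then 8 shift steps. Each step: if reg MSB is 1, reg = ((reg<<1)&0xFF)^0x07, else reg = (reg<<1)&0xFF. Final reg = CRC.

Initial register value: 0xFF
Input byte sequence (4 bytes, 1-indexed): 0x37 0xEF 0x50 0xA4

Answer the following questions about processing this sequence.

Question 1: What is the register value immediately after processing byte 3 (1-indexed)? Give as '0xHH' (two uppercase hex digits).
Answer: 0xEB

Derivation:
After byte 1 (0x37): reg=0x76
After byte 2 (0xEF): reg=0xC6
After byte 3 (0x50): reg=0xEB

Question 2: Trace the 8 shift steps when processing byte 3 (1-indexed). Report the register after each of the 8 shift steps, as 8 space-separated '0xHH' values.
Answer: 0x2B 0x56 0xAC 0x5F 0xBE 0x7B 0xF6 0xEB

Derivation:
After byte 1 (0x37): reg=0x76
After byte 2 (0xEF): reg=0xC6
Register before byte 3: 0xC6
After XOR with byte 0x50: 0x96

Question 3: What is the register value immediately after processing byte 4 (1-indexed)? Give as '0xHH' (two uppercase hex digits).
Answer: 0xEA

Derivation:
After byte 1 (0x37): reg=0x76
After byte 2 (0xEF): reg=0xC6
After byte 3 (0x50): reg=0xEB
After byte 4 (0xA4): reg=0xEA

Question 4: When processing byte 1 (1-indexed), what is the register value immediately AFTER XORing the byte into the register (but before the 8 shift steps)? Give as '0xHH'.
Answer: 0xC8

Derivation:
Register before byte 1: 0xFF
Byte 1: 0x37
0xFF XOR 0x37 = 0xC8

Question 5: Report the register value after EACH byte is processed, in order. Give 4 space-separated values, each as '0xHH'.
0x76 0xC6 0xEB 0xEA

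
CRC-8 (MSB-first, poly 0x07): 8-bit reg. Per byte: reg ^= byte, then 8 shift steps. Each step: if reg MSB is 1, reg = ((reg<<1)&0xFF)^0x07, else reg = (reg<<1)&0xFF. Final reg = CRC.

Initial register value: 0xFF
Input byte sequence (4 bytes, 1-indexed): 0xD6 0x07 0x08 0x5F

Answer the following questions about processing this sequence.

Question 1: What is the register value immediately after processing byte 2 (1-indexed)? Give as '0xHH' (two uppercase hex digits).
Answer: 0x06

Derivation:
After byte 1 (0xD6): reg=0xDF
After byte 2 (0x07): reg=0x06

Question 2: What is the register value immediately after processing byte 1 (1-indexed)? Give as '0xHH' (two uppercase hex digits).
After byte 1 (0xD6): reg=0xDF

Answer: 0xDF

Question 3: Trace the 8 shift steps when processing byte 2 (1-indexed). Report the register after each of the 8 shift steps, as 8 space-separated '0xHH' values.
Answer: 0xB7 0x69 0xD2 0xA3 0x41 0x82 0x03 0x06

Derivation:
After byte 1 (0xD6): reg=0xDF
Register before byte 2: 0xDF
After XOR with byte 0x07: 0xD8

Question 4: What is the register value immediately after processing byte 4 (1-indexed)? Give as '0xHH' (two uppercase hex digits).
Answer: 0x4C

Derivation:
After byte 1 (0xD6): reg=0xDF
After byte 2 (0x07): reg=0x06
After byte 3 (0x08): reg=0x2A
After byte 4 (0x5F): reg=0x4C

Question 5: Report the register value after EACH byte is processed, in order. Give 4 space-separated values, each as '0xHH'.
0xDF 0x06 0x2A 0x4C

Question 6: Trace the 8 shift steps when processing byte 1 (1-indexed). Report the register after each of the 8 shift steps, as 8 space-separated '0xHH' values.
Answer: 0x52 0xA4 0x4F 0x9E 0x3B 0x76 0xEC 0xDF

Derivation:
Register before byte 1: 0xFF
After XOR with byte 0xD6: 0x29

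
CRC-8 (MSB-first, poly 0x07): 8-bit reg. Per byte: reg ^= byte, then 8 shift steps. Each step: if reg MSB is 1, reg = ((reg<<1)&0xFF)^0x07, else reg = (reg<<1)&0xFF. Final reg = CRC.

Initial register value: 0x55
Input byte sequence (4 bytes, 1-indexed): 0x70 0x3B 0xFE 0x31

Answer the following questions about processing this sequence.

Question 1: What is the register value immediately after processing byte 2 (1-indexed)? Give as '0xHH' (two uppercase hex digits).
Answer: 0x4E

Derivation:
After byte 1 (0x70): reg=0xFB
After byte 2 (0x3B): reg=0x4E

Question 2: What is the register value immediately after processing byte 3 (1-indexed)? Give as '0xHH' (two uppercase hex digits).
Answer: 0x19

Derivation:
After byte 1 (0x70): reg=0xFB
After byte 2 (0x3B): reg=0x4E
After byte 3 (0xFE): reg=0x19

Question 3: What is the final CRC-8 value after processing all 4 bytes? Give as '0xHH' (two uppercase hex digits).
Answer: 0xD8

Derivation:
After byte 1 (0x70): reg=0xFB
After byte 2 (0x3B): reg=0x4E
After byte 3 (0xFE): reg=0x19
After byte 4 (0x31): reg=0xD8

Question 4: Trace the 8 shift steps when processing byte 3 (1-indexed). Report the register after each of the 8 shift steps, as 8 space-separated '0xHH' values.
Answer: 0x67 0xCE 0x9B 0x31 0x62 0xC4 0x8F 0x19

Derivation:
After byte 1 (0x70): reg=0xFB
After byte 2 (0x3B): reg=0x4E
Register before byte 3: 0x4E
After XOR with byte 0xFE: 0xB0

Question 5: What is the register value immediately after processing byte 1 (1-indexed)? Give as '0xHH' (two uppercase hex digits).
After byte 1 (0x70): reg=0xFB

Answer: 0xFB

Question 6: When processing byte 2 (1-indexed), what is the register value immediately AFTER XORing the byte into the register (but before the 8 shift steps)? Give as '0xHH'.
Answer: 0xC0

Derivation:
Register before byte 2: 0xFB
Byte 2: 0x3B
0xFB XOR 0x3B = 0xC0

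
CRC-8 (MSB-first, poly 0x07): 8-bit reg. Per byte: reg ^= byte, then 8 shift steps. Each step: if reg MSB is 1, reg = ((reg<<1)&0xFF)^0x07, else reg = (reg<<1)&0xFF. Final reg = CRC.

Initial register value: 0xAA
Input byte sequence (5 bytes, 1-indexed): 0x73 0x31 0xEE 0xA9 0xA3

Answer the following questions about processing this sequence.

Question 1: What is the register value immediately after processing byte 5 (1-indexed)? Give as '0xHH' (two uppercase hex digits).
After byte 1 (0x73): reg=0x01
After byte 2 (0x31): reg=0x90
After byte 3 (0xEE): reg=0x7D
After byte 4 (0xA9): reg=0x22
After byte 5 (0xA3): reg=0x8E

Answer: 0x8E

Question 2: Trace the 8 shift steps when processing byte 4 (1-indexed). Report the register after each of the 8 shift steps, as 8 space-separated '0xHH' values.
Answer: 0xAF 0x59 0xB2 0x63 0xC6 0x8B 0x11 0x22

Derivation:
After byte 1 (0x73): reg=0x01
After byte 2 (0x31): reg=0x90
After byte 3 (0xEE): reg=0x7D
Register before byte 4: 0x7D
After XOR with byte 0xA9: 0xD4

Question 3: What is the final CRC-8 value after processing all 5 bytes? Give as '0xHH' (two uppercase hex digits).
Answer: 0x8E

Derivation:
After byte 1 (0x73): reg=0x01
After byte 2 (0x31): reg=0x90
After byte 3 (0xEE): reg=0x7D
After byte 4 (0xA9): reg=0x22
After byte 5 (0xA3): reg=0x8E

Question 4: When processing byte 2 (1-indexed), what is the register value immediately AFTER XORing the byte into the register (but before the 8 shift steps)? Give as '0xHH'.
Register before byte 2: 0x01
Byte 2: 0x31
0x01 XOR 0x31 = 0x30

Answer: 0x30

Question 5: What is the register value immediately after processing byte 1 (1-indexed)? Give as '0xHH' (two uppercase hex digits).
Answer: 0x01

Derivation:
After byte 1 (0x73): reg=0x01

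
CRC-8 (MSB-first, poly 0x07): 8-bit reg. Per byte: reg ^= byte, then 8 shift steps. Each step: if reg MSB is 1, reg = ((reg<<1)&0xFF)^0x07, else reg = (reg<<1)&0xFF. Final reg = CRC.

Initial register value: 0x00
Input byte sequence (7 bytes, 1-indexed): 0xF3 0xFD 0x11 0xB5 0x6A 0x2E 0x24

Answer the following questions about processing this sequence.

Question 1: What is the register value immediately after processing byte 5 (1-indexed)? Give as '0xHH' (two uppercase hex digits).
After byte 1 (0xF3): reg=0xD7
After byte 2 (0xFD): reg=0xD6
After byte 3 (0x11): reg=0x5B
After byte 4 (0xB5): reg=0x84
After byte 5 (0x6A): reg=0x84

Answer: 0x84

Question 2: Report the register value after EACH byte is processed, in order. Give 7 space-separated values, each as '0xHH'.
0xD7 0xD6 0x5B 0x84 0x84 0x5F 0x66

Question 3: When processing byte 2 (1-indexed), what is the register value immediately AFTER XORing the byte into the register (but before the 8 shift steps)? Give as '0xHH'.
Register before byte 2: 0xD7
Byte 2: 0xFD
0xD7 XOR 0xFD = 0x2A

Answer: 0x2A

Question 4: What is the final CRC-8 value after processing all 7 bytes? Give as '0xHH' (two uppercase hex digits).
After byte 1 (0xF3): reg=0xD7
After byte 2 (0xFD): reg=0xD6
After byte 3 (0x11): reg=0x5B
After byte 4 (0xB5): reg=0x84
After byte 5 (0x6A): reg=0x84
After byte 6 (0x2E): reg=0x5F
After byte 7 (0x24): reg=0x66

Answer: 0x66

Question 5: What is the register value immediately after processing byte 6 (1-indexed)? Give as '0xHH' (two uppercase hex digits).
After byte 1 (0xF3): reg=0xD7
After byte 2 (0xFD): reg=0xD6
After byte 3 (0x11): reg=0x5B
After byte 4 (0xB5): reg=0x84
After byte 5 (0x6A): reg=0x84
After byte 6 (0x2E): reg=0x5F

Answer: 0x5F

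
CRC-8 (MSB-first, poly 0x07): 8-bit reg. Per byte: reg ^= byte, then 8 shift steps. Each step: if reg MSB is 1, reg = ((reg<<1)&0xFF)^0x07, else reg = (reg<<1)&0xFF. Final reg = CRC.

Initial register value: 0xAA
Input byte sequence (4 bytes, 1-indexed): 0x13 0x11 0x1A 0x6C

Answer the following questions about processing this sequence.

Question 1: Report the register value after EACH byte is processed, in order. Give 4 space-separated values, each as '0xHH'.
0x26 0x85 0xD4 0x21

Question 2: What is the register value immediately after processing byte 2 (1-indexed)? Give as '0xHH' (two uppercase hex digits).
Answer: 0x85

Derivation:
After byte 1 (0x13): reg=0x26
After byte 2 (0x11): reg=0x85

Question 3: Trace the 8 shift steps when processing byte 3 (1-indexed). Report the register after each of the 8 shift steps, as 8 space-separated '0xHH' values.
Answer: 0x39 0x72 0xE4 0xCF 0x99 0x35 0x6A 0xD4

Derivation:
After byte 1 (0x13): reg=0x26
After byte 2 (0x11): reg=0x85
Register before byte 3: 0x85
After XOR with byte 0x1A: 0x9F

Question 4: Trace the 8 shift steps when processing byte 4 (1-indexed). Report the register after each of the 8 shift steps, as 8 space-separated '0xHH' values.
After byte 1 (0x13): reg=0x26
After byte 2 (0x11): reg=0x85
After byte 3 (0x1A): reg=0xD4
Register before byte 4: 0xD4
After XOR with byte 0x6C: 0xB8

Answer: 0x77 0xEE 0xDB 0xB1 0x65 0xCA 0x93 0x21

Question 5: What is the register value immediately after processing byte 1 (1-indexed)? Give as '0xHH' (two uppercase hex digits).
Answer: 0x26

Derivation:
After byte 1 (0x13): reg=0x26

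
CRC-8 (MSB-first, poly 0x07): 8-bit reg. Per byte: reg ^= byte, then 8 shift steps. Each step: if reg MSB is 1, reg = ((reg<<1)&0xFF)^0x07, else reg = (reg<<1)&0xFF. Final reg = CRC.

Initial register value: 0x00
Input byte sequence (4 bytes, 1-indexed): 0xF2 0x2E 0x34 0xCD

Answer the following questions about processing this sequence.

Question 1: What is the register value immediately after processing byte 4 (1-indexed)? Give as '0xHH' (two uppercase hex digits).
After byte 1 (0xF2): reg=0xD0
After byte 2 (0x2E): reg=0xF4
After byte 3 (0x34): reg=0x4E
After byte 4 (0xCD): reg=0x80

Answer: 0x80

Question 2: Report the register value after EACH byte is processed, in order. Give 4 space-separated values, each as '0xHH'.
0xD0 0xF4 0x4E 0x80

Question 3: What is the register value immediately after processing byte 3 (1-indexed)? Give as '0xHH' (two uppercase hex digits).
After byte 1 (0xF2): reg=0xD0
After byte 2 (0x2E): reg=0xF4
After byte 3 (0x34): reg=0x4E

Answer: 0x4E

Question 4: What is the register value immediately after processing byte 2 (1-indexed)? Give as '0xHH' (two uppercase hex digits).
Answer: 0xF4

Derivation:
After byte 1 (0xF2): reg=0xD0
After byte 2 (0x2E): reg=0xF4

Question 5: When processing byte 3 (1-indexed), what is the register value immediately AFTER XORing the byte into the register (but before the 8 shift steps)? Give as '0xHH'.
Answer: 0xC0

Derivation:
Register before byte 3: 0xF4
Byte 3: 0x34
0xF4 XOR 0x34 = 0xC0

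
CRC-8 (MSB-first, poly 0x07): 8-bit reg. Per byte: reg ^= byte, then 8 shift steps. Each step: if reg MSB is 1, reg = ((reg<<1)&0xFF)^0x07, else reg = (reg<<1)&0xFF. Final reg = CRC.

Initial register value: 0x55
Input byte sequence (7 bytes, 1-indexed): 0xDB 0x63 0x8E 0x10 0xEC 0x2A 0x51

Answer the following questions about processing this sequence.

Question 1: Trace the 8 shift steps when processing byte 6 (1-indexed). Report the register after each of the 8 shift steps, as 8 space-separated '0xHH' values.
Answer: 0xF4 0xEF 0xD9 0xB5 0x6D 0xDA 0xB3 0x61

Derivation:
After byte 1 (0xDB): reg=0xA3
After byte 2 (0x63): reg=0x4E
After byte 3 (0x8E): reg=0x4E
After byte 4 (0x10): reg=0x9D
After byte 5 (0xEC): reg=0x50
Register before byte 6: 0x50
After XOR with byte 0x2A: 0x7A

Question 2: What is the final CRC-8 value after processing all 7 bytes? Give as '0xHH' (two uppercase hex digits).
After byte 1 (0xDB): reg=0xA3
After byte 2 (0x63): reg=0x4E
After byte 3 (0x8E): reg=0x4E
After byte 4 (0x10): reg=0x9D
After byte 5 (0xEC): reg=0x50
After byte 6 (0x2A): reg=0x61
After byte 7 (0x51): reg=0x90

Answer: 0x90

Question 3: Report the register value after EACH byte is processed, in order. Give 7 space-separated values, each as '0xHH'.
0xA3 0x4E 0x4E 0x9D 0x50 0x61 0x90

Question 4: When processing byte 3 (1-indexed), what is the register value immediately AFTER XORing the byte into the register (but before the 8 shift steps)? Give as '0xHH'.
Answer: 0xC0

Derivation:
Register before byte 3: 0x4E
Byte 3: 0x8E
0x4E XOR 0x8E = 0xC0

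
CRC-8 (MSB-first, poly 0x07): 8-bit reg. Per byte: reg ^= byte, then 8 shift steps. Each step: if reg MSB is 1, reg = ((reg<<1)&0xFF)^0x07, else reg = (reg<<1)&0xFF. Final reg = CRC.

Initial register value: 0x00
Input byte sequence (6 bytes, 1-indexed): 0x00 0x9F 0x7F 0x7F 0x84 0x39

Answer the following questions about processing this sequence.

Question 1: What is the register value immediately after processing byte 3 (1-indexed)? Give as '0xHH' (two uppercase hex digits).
After byte 1 (0x00): reg=0x00
After byte 2 (0x9F): reg=0xD4
After byte 3 (0x7F): reg=0x58

Answer: 0x58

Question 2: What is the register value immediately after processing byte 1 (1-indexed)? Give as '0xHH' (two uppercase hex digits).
Answer: 0x00

Derivation:
After byte 1 (0x00): reg=0x00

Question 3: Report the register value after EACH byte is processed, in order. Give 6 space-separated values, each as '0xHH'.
0x00 0xD4 0x58 0xF5 0x50 0x18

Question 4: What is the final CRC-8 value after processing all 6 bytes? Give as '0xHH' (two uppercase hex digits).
Answer: 0x18

Derivation:
After byte 1 (0x00): reg=0x00
After byte 2 (0x9F): reg=0xD4
After byte 3 (0x7F): reg=0x58
After byte 4 (0x7F): reg=0xF5
After byte 5 (0x84): reg=0x50
After byte 6 (0x39): reg=0x18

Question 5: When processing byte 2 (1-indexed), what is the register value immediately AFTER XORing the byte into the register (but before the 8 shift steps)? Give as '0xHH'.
Answer: 0x9F

Derivation:
Register before byte 2: 0x00
Byte 2: 0x9F
0x00 XOR 0x9F = 0x9F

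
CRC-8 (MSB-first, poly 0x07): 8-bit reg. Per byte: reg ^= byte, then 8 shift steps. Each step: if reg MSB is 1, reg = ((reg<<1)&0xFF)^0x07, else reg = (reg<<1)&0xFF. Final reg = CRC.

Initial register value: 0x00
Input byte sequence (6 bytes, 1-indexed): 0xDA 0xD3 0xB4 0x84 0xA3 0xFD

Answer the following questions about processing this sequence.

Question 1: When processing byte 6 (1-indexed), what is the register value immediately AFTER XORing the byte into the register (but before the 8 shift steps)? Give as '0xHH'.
Answer: 0x79

Derivation:
Register before byte 6: 0x84
Byte 6: 0xFD
0x84 XOR 0xFD = 0x79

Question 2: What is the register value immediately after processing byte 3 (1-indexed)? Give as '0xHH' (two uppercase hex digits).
Answer: 0x28

Derivation:
After byte 1 (0xDA): reg=0x08
After byte 2 (0xD3): reg=0x0F
After byte 3 (0xB4): reg=0x28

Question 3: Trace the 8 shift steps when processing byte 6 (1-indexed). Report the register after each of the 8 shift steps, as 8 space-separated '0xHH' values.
After byte 1 (0xDA): reg=0x08
After byte 2 (0xD3): reg=0x0F
After byte 3 (0xB4): reg=0x28
After byte 4 (0x84): reg=0x4D
After byte 5 (0xA3): reg=0x84
Register before byte 6: 0x84
After XOR with byte 0xFD: 0x79

Answer: 0xF2 0xE3 0xC1 0x85 0x0D 0x1A 0x34 0x68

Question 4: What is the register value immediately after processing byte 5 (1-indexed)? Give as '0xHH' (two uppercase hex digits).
After byte 1 (0xDA): reg=0x08
After byte 2 (0xD3): reg=0x0F
After byte 3 (0xB4): reg=0x28
After byte 4 (0x84): reg=0x4D
After byte 5 (0xA3): reg=0x84

Answer: 0x84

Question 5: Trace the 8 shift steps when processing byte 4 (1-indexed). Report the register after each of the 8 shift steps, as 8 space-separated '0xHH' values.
After byte 1 (0xDA): reg=0x08
After byte 2 (0xD3): reg=0x0F
After byte 3 (0xB4): reg=0x28
Register before byte 4: 0x28
After XOR with byte 0x84: 0xAC

Answer: 0x5F 0xBE 0x7B 0xF6 0xEB 0xD1 0xA5 0x4D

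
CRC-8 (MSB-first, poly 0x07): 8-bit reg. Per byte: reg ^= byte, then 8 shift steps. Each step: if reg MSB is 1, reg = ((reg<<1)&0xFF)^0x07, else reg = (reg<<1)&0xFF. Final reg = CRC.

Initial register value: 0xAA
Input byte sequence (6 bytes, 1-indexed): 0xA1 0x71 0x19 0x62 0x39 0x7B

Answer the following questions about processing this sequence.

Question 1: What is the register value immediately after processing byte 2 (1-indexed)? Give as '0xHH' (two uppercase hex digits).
Answer: 0xC7

Derivation:
After byte 1 (0xA1): reg=0x31
After byte 2 (0x71): reg=0xC7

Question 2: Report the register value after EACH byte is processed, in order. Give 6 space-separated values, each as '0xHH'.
0x31 0xC7 0x14 0x45 0x73 0x38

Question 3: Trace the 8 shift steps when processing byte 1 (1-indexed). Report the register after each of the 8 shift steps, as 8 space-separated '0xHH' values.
Answer: 0x16 0x2C 0x58 0xB0 0x67 0xCE 0x9B 0x31

Derivation:
Register before byte 1: 0xAA
After XOR with byte 0xA1: 0x0B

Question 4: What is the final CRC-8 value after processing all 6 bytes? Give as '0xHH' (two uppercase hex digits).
Answer: 0x38

Derivation:
After byte 1 (0xA1): reg=0x31
After byte 2 (0x71): reg=0xC7
After byte 3 (0x19): reg=0x14
After byte 4 (0x62): reg=0x45
After byte 5 (0x39): reg=0x73
After byte 6 (0x7B): reg=0x38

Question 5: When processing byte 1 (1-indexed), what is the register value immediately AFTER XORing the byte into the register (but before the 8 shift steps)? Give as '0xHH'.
Answer: 0x0B

Derivation:
Register before byte 1: 0xAA
Byte 1: 0xA1
0xAA XOR 0xA1 = 0x0B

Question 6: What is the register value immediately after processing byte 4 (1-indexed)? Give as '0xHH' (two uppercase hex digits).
Answer: 0x45

Derivation:
After byte 1 (0xA1): reg=0x31
After byte 2 (0x71): reg=0xC7
After byte 3 (0x19): reg=0x14
After byte 4 (0x62): reg=0x45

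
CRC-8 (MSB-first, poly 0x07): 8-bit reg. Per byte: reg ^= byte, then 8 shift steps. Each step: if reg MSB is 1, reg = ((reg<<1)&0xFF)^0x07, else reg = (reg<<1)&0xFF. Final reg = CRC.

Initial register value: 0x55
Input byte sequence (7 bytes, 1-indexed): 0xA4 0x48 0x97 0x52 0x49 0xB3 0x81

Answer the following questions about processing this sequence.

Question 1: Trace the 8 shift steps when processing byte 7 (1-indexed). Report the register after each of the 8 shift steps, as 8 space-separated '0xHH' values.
After byte 1 (0xA4): reg=0xD9
After byte 2 (0x48): reg=0xFE
After byte 3 (0x97): reg=0x18
After byte 4 (0x52): reg=0xF1
After byte 5 (0x49): reg=0x21
After byte 6 (0xB3): reg=0xF7
Register before byte 7: 0xF7
After XOR with byte 0x81: 0x76

Answer: 0xEC 0xDF 0xB9 0x75 0xEA 0xD3 0xA1 0x45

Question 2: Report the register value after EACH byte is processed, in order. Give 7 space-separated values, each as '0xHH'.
0xD9 0xFE 0x18 0xF1 0x21 0xF7 0x45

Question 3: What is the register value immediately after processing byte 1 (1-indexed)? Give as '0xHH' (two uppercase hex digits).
Answer: 0xD9

Derivation:
After byte 1 (0xA4): reg=0xD9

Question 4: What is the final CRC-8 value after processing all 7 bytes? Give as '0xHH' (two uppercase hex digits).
After byte 1 (0xA4): reg=0xD9
After byte 2 (0x48): reg=0xFE
After byte 3 (0x97): reg=0x18
After byte 4 (0x52): reg=0xF1
After byte 5 (0x49): reg=0x21
After byte 6 (0xB3): reg=0xF7
After byte 7 (0x81): reg=0x45

Answer: 0x45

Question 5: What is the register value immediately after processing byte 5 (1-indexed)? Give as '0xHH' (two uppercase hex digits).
Answer: 0x21

Derivation:
After byte 1 (0xA4): reg=0xD9
After byte 2 (0x48): reg=0xFE
After byte 3 (0x97): reg=0x18
After byte 4 (0x52): reg=0xF1
After byte 5 (0x49): reg=0x21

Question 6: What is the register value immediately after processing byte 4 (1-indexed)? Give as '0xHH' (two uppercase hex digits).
Answer: 0xF1

Derivation:
After byte 1 (0xA4): reg=0xD9
After byte 2 (0x48): reg=0xFE
After byte 3 (0x97): reg=0x18
After byte 4 (0x52): reg=0xF1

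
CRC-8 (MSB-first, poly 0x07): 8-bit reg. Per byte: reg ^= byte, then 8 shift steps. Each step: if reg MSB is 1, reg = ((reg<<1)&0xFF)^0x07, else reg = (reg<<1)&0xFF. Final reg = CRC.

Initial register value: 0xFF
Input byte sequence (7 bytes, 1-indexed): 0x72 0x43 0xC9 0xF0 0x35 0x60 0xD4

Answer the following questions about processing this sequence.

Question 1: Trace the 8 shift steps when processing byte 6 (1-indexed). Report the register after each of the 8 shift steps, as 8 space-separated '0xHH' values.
Answer: 0x13 0x26 0x4C 0x98 0x37 0x6E 0xDC 0xBF

Derivation:
After byte 1 (0x72): reg=0xAA
After byte 2 (0x43): reg=0x91
After byte 3 (0xC9): reg=0x8F
After byte 4 (0xF0): reg=0x7A
After byte 5 (0x35): reg=0xEA
Register before byte 6: 0xEA
After XOR with byte 0x60: 0x8A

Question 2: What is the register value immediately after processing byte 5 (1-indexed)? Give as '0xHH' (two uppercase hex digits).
Answer: 0xEA

Derivation:
After byte 1 (0x72): reg=0xAA
After byte 2 (0x43): reg=0x91
After byte 3 (0xC9): reg=0x8F
After byte 4 (0xF0): reg=0x7A
After byte 5 (0x35): reg=0xEA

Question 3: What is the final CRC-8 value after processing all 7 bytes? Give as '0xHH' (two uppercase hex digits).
After byte 1 (0x72): reg=0xAA
After byte 2 (0x43): reg=0x91
After byte 3 (0xC9): reg=0x8F
After byte 4 (0xF0): reg=0x7A
After byte 5 (0x35): reg=0xEA
After byte 6 (0x60): reg=0xBF
After byte 7 (0xD4): reg=0x16

Answer: 0x16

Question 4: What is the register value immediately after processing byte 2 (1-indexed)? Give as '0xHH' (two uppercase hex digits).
Answer: 0x91

Derivation:
After byte 1 (0x72): reg=0xAA
After byte 2 (0x43): reg=0x91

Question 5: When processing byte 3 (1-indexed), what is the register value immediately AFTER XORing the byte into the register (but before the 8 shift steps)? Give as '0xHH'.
Answer: 0x58

Derivation:
Register before byte 3: 0x91
Byte 3: 0xC9
0x91 XOR 0xC9 = 0x58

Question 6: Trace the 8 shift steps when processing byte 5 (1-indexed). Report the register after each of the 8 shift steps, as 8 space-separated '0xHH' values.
After byte 1 (0x72): reg=0xAA
After byte 2 (0x43): reg=0x91
After byte 3 (0xC9): reg=0x8F
After byte 4 (0xF0): reg=0x7A
Register before byte 5: 0x7A
After XOR with byte 0x35: 0x4F

Answer: 0x9E 0x3B 0x76 0xEC 0xDF 0xB9 0x75 0xEA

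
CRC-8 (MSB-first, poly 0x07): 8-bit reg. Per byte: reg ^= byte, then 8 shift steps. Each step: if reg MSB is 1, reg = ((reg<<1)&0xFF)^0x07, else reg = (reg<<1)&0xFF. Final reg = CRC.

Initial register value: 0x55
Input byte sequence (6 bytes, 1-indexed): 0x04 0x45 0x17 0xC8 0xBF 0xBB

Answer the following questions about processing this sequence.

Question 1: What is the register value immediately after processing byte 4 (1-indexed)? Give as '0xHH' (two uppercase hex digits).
After byte 1 (0x04): reg=0xB0
After byte 2 (0x45): reg=0xC5
After byte 3 (0x17): reg=0x30
After byte 4 (0xC8): reg=0xE6

Answer: 0xE6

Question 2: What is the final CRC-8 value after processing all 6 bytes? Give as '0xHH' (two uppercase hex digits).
Answer: 0x99

Derivation:
After byte 1 (0x04): reg=0xB0
After byte 2 (0x45): reg=0xC5
After byte 3 (0x17): reg=0x30
After byte 4 (0xC8): reg=0xE6
After byte 5 (0xBF): reg=0x88
After byte 6 (0xBB): reg=0x99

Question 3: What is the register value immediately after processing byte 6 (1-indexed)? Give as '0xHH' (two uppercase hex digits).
Answer: 0x99

Derivation:
After byte 1 (0x04): reg=0xB0
After byte 2 (0x45): reg=0xC5
After byte 3 (0x17): reg=0x30
After byte 4 (0xC8): reg=0xE6
After byte 5 (0xBF): reg=0x88
After byte 6 (0xBB): reg=0x99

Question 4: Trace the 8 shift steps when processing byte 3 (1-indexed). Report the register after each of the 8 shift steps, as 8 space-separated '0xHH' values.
Answer: 0xA3 0x41 0x82 0x03 0x06 0x0C 0x18 0x30

Derivation:
After byte 1 (0x04): reg=0xB0
After byte 2 (0x45): reg=0xC5
Register before byte 3: 0xC5
After XOR with byte 0x17: 0xD2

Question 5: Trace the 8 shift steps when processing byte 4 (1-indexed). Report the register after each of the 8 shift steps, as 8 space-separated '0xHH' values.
Answer: 0xF7 0xE9 0xD5 0xAD 0x5D 0xBA 0x73 0xE6

Derivation:
After byte 1 (0x04): reg=0xB0
After byte 2 (0x45): reg=0xC5
After byte 3 (0x17): reg=0x30
Register before byte 4: 0x30
After XOR with byte 0xC8: 0xF8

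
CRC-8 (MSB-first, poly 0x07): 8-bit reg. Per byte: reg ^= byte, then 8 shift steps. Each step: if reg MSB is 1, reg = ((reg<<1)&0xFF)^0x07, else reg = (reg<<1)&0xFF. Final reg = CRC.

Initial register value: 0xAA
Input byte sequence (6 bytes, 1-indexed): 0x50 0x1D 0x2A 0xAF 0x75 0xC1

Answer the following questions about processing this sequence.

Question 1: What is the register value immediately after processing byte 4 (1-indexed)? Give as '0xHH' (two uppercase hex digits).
Answer: 0xC4

Derivation:
After byte 1 (0x50): reg=0xE8
After byte 2 (0x1D): reg=0xC5
After byte 3 (0x2A): reg=0x83
After byte 4 (0xAF): reg=0xC4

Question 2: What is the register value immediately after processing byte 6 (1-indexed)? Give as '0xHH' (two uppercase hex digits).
After byte 1 (0x50): reg=0xE8
After byte 2 (0x1D): reg=0xC5
After byte 3 (0x2A): reg=0x83
After byte 4 (0xAF): reg=0xC4
After byte 5 (0x75): reg=0x1E
After byte 6 (0xC1): reg=0x13

Answer: 0x13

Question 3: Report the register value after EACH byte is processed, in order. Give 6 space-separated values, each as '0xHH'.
0xE8 0xC5 0x83 0xC4 0x1E 0x13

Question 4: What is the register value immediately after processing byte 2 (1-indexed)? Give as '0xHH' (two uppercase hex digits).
After byte 1 (0x50): reg=0xE8
After byte 2 (0x1D): reg=0xC5

Answer: 0xC5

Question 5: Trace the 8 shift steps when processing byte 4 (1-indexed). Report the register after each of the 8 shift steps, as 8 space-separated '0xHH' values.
After byte 1 (0x50): reg=0xE8
After byte 2 (0x1D): reg=0xC5
After byte 3 (0x2A): reg=0x83
Register before byte 4: 0x83
After XOR with byte 0xAF: 0x2C

Answer: 0x58 0xB0 0x67 0xCE 0x9B 0x31 0x62 0xC4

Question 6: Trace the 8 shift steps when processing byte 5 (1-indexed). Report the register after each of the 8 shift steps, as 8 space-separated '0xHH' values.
Answer: 0x65 0xCA 0x93 0x21 0x42 0x84 0x0F 0x1E

Derivation:
After byte 1 (0x50): reg=0xE8
After byte 2 (0x1D): reg=0xC5
After byte 3 (0x2A): reg=0x83
After byte 4 (0xAF): reg=0xC4
Register before byte 5: 0xC4
After XOR with byte 0x75: 0xB1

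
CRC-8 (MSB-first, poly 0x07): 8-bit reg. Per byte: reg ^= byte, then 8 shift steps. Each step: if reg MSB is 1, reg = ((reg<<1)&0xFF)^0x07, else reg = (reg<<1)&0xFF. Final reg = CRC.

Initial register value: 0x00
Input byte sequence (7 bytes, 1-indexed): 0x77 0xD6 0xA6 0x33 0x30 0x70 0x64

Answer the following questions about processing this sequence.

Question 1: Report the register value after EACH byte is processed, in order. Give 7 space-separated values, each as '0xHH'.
0x42 0xE5 0xCE 0xFD 0x6D 0x53 0x85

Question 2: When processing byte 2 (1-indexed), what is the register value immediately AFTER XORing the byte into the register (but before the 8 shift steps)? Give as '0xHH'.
Answer: 0x94

Derivation:
Register before byte 2: 0x42
Byte 2: 0xD6
0x42 XOR 0xD6 = 0x94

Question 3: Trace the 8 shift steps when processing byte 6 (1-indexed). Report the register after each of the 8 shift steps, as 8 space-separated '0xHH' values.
Answer: 0x3A 0x74 0xE8 0xD7 0xA9 0x55 0xAA 0x53

Derivation:
After byte 1 (0x77): reg=0x42
After byte 2 (0xD6): reg=0xE5
After byte 3 (0xA6): reg=0xCE
After byte 4 (0x33): reg=0xFD
After byte 5 (0x30): reg=0x6D
Register before byte 6: 0x6D
After XOR with byte 0x70: 0x1D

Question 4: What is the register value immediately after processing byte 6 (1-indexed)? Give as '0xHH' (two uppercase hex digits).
Answer: 0x53

Derivation:
After byte 1 (0x77): reg=0x42
After byte 2 (0xD6): reg=0xE5
After byte 3 (0xA6): reg=0xCE
After byte 4 (0x33): reg=0xFD
After byte 5 (0x30): reg=0x6D
After byte 6 (0x70): reg=0x53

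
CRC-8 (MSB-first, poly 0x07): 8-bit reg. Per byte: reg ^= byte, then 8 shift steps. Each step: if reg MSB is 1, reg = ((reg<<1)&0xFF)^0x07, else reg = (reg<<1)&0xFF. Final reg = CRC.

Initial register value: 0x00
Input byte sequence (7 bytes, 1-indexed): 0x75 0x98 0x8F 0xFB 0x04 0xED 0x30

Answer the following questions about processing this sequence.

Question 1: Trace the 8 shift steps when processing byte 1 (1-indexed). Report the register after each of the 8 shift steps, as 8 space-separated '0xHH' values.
Answer: 0xEA 0xD3 0xA1 0x45 0x8A 0x13 0x26 0x4C

Derivation:
Register before byte 1: 0x00
After XOR with byte 0x75: 0x75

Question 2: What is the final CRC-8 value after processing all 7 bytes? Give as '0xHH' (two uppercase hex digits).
Answer: 0x1F

Derivation:
After byte 1 (0x75): reg=0x4C
After byte 2 (0x98): reg=0x22
After byte 3 (0x8F): reg=0x4A
After byte 4 (0xFB): reg=0x1E
After byte 5 (0x04): reg=0x46
After byte 6 (0xED): reg=0x58
After byte 7 (0x30): reg=0x1F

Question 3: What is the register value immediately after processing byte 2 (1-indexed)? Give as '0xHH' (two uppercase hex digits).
Answer: 0x22

Derivation:
After byte 1 (0x75): reg=0x4C
After byte 2 (0x98): reg=0x22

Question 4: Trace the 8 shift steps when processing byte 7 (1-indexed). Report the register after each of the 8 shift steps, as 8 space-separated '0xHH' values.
Answer: 0xD0 0xA7 0x49 0x92 0x23 0x46 0x8C 0x1F

Derivation:
After byte 1 (0x75): reg=0x4C
After byte 2 (0x98): reg=0x22
After byte 3 (0x8F): reg=0x4A
After byte 4 (0xFB): reg=0x1E
After byte 5 (0x04): reg=0x46
After byte 6 (0xED): reg=0x58
Register before byte 7: 0x58
After XOR with byte 0x30: 0x68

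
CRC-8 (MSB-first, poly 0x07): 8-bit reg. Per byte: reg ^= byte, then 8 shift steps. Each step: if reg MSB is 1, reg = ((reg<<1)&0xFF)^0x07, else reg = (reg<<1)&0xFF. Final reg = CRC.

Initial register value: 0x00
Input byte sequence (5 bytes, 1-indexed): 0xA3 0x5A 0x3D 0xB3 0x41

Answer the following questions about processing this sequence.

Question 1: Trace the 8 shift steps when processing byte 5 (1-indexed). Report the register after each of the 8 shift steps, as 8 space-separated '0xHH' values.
After byte 1 (0xA3): reg=0x60
After byte 2 (0x5A): reg=0xA6
After byte 3 (0x3D): reg=0xC8
After byte 4 (0xB3): reg=0x66
Register before byte 5: 0x66
After XOR with byte 0x41: 0x27

Answer: 0x4E 0x9C 0x3F 0x7E 0xFC 0xFF 0xF9 0xF5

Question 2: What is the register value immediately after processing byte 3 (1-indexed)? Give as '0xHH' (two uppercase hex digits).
Answer: 0xC8

Derivation:
After byte 1 (0xA3): reg=0x60
After byte 2 (0x5A): reg=0xA6
After byte 3 (0x3D): reg=0xC8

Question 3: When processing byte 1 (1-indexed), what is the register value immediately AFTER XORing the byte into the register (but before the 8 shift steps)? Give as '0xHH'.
Answer: 0xA3

Derivation:
Register before byte 1: 0x00
Byte 1: 0xA3
0x00 XOR 0xA3 = 0xA3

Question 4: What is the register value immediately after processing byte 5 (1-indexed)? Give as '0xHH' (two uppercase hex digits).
After byte 1 (0xA3): reg=0x60
After byte 2 (0x5A): reg=0xA6
After byte 3 (0x3D): reg=0xC8
After byte 4 (0xB3): reg=0x66
After byte 5 (0x41): reg=0xF5

Answer: 0xF5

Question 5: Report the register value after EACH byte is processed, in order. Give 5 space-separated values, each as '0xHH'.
0x60 0xA6 0xC8 0x66 0xF5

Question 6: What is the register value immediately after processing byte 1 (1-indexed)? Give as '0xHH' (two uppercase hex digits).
After byte 1 (0xA3): reg=0x60

Answer: 0x60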